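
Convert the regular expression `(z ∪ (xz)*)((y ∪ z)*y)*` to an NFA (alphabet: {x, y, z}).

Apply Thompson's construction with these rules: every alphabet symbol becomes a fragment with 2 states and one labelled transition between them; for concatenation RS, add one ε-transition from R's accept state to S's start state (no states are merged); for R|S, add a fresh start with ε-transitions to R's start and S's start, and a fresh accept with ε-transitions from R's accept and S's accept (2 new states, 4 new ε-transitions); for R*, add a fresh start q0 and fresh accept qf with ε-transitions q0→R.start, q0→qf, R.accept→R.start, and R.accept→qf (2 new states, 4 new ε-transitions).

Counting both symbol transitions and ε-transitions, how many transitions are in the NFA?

29

Building bottom-up:
Each of the 6 symbol leaves contributes 1 transition (1 symbol, 0 ε).
  xz → 3 transitions (2 symbol, 1 ε)
  (xz)* → 7 transitions (2 symbol, 5 ε)
  z ∪ (xz)* → 12 transitions (3 symbol, 9 ε)
  y ∪ z → 6 transitions (2 symbol, 4 ε)
  (y ∪ z)* → 10 transitions (2 symbol, 8 ε)
  (y ∪ z)*y → 12 transitions (3 symbol, 9 ε)
  ((y ∪ z)*y)* → 16 transitions (3 symbol, 13 ε)
  (z ∪ (xz)*)((y ∪ z)*y)* → 29 transitions (6 symbol, 23 ε)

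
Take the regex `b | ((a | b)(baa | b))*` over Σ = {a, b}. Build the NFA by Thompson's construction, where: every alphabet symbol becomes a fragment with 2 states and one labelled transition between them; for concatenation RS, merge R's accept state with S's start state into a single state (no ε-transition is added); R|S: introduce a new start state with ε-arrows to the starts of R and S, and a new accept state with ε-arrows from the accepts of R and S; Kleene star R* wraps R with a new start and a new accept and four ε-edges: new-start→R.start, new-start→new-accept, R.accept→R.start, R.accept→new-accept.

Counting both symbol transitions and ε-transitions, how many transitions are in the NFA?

23

Building bottom-up:
Each of the 7 symbol leaves contributes 1 transition (1 symbol, 0 ε).
  a | b — 6 transitions (2 symbol, 4 ε)
  baa — 3 transitions (3 symbol, 0 ε)
  baa | b — 8 transitions (4 symbol, 4 ε)
  (a | b)(baa | b) — 14 transitions (6 symbol, 8 ε)
  ((a | b)(baa | b))* — 18 transitions (6 symbol, 12 ε)
  b | ((a | b)(baa | b))* — 23 transitions (7 symbol, 16 ε)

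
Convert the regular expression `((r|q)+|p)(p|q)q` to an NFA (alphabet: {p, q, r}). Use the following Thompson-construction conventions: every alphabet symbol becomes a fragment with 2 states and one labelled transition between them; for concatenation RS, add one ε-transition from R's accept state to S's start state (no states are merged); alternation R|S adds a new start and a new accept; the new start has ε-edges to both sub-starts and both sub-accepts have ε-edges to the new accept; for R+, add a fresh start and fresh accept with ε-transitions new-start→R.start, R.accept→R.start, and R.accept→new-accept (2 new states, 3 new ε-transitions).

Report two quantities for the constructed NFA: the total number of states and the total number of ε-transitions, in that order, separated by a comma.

Bottom-up over the parse tree:
Each of the 6 symbol leaves contributes 2 states and 0 ε-transitions.
  r|q = 6 states, 4 ε-transitions
  (r|q)+ = 8 states, 7 ε-transitions
  (r|q)+|p = 12 states, 11 ε-transitions
  p|q = 6 states, 4 ε-transitions
  ((r|q)+|p)(p|q)q = 20 states, 17 ε-transitions

20, 17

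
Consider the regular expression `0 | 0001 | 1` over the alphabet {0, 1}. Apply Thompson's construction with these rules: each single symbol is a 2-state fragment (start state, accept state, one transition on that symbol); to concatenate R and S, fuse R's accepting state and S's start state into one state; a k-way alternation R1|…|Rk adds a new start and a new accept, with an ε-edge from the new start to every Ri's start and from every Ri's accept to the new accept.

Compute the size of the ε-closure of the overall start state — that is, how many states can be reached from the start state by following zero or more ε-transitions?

4

Work bottom-up. For each fragment F, track |ε-closure(F.start)| and whether F's accept lies in that closure (i.e. whether F accepts ε). A single-symbol fragment has closure size 1 and does not accept ε.
  0001 — same as the first factor's closure: C = 1
  0 | 0001 | 1 — new start ε-reaches every alternative's start; none of them accept ε, so the new accept is not reached: C = 1 + 1 + 1 + 1 = 4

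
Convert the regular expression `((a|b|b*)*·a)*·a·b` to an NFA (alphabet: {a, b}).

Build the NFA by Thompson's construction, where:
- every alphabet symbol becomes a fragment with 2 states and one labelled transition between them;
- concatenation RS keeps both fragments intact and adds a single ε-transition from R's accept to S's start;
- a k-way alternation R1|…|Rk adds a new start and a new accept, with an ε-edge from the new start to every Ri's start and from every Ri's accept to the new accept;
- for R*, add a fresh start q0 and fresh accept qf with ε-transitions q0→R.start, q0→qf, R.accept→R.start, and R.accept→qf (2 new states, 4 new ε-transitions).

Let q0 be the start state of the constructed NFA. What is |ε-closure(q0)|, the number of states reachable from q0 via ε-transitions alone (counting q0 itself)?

Let C(F) = |ε-closure(F.start)| within fragment F, and note whether F accepts ε. Symbol fragments have C = 1 and do not accept ε. Then:
  b* — new start has ε-edges to the inner start and to the new accept, so |ε-closure| = 2 + 1 = 3
  a|b|b* — new start ε-reaches every alternative's start; at least one alternative accepts ε, so the union's new accept is reached too: |ε-closure| = 1 + 1 + 1 + 3 + 1 = 7
  (a|b|b*)* — |ε-closure| = 1 (new start) + 7 (body) + 1 (new accept) = 9
  (a|b|b*)*·a — |ε-closure| = 9 + 1 = 10 (closure spills across the concat boundary because the left factor accepts ε)
  ((a|b|b*)*·a)* — the star's fresh start ε-reaches both the body's start and the fresh accept: |ε-closure| = 2 + 10 = 12
  ((a|b|b*)*·a)*·a·b — |ε-closure| = 12 + 1 = 13 (closure spills across the concat boundary because the left factor accepts ε)

13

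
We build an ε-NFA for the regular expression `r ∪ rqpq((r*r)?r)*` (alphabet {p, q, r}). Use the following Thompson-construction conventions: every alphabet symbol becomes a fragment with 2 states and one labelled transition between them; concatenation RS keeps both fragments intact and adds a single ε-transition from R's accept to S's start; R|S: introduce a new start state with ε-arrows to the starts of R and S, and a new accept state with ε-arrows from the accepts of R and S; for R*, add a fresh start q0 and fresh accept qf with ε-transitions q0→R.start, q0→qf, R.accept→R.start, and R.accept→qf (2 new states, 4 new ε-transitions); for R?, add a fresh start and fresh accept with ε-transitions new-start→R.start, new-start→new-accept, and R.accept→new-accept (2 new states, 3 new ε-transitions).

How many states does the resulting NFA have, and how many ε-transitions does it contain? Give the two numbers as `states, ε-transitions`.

24, 21

Recursing over subexpressions:
Each of the 8 symbol leaves contributes 2 states and 0 ε-transitions.
  r* : 4 states, 4 ε-transitions
  r*r : 6 states, 5 ε-transitions
  (r*r)? : 8 states, 8 ε-transitions
  (r*r)?r : 10 states, 9 ε-transitions
  ((r*r)?r)* : 12 states, 13 ε-transitions
  rqpq((r*r)?r)* : 20 states, 17 ε-transitions
  r ∪ rqpq((r*r)?r)* : 24 states, 21 ε-transitions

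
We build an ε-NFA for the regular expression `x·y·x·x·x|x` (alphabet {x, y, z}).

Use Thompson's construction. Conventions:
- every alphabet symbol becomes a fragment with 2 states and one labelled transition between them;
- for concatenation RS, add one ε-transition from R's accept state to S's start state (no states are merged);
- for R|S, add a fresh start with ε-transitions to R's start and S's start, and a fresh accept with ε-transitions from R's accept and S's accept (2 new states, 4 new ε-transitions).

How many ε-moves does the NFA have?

8

Recursing over subexpressions:
Each of the 6 symbol leaves contributes 0 ε-transitions.
  x·y·x·x·x — 4 ε-transitions
  x·y·x·x·x|x — 8 ε-transitions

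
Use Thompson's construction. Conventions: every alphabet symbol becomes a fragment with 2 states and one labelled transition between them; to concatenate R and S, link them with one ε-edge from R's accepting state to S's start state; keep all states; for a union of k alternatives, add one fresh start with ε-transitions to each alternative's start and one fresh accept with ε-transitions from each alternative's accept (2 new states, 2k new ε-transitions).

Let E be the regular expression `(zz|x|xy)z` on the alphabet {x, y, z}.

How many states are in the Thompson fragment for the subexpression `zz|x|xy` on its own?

Fragment for `zz|x|xy`:
Each of the 5 symbol leaves contributes a 2-state fragment.
  zz — 4 states
  xy — 4 states
  zz|x|xy — 12 states

12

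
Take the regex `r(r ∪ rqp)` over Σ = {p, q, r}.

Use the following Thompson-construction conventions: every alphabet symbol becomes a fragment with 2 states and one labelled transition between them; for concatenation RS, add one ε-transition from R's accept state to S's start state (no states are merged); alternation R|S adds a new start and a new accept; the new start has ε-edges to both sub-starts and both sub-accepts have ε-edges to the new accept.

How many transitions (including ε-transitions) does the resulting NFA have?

12

Bottom-up over the parse tree:
Each of the 5 symbol leaves contributes 1 transition (1 symbol, 0 ε).
  rqp = 5 transitions (3 symbol, 2 ε)
  r ∪ rqp = 10 transitions (4 symbol, 6 ε)
  r(r ∪ rqp) = 12 transitions (5 symbol, 7 ε)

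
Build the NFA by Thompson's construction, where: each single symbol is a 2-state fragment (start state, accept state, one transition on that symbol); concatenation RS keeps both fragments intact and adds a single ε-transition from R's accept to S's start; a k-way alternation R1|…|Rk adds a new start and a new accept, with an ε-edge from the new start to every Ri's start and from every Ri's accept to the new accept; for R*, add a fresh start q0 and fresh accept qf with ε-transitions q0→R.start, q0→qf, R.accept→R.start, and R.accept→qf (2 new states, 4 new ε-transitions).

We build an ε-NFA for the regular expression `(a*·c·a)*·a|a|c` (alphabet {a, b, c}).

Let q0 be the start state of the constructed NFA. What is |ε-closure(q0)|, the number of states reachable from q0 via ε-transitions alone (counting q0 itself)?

10

Let C(F) = |ε-closure(F.start)| within fragment F, and note whether F accepts ε. Symbol fragments have C = 1 and do not accept ε. Then:
  a* — the star's fresh start ε-reaches both the body's start and the fresh accept: C = 2 + 1 = 3
  a*·c·a — the left operand accepts ε, so the closure extends into the next operand (via the concat ε-link); C = 3 + 1 = 4
  (a*·c·a)* — C = 1 (new start) + 4 (body) + 1 (new accept) = 6
  (a*·c·a)*·a — C = 6 + 1 = 7 (closure spills across the concat boundary because the left factor accepts ε)
  (a*·c·a)*·a|a|c — C = 1 + 7 + 1 + 1 = 10 (the new accept is not ε-reachable since no branch accepts ε)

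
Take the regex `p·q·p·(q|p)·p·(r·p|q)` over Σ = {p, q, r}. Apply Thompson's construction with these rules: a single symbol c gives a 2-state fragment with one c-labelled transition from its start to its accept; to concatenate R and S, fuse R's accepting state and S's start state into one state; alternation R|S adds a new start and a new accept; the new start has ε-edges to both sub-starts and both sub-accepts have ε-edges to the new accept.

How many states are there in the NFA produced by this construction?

16

By structural recursion:
Each of the 9 symbol leaves contributes a 2-state fragment.
  q|p = 6 states
  r·p = 3 states
  r·p|q = 7 states
  p·q·p·(q|p)·p·(r·p|q) = 16 states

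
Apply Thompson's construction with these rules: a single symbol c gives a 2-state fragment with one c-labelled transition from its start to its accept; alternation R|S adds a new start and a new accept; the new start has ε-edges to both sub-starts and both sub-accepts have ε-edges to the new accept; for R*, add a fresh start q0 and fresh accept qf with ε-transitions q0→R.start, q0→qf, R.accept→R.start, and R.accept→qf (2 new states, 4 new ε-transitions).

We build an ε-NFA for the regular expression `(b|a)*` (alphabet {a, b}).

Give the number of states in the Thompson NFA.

Per subexpression:
Each of the 2 symbol leaves contributes a 2-state fragment.
  b|a = 6 states
  (b|a)* = 8 states

8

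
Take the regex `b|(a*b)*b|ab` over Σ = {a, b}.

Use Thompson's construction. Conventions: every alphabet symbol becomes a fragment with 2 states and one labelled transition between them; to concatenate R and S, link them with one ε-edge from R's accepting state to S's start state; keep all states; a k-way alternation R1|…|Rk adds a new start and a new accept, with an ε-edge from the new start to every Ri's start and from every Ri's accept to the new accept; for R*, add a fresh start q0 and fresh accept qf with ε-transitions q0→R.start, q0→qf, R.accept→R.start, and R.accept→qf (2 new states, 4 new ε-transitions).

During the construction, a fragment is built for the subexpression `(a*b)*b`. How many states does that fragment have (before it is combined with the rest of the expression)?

10

Fragment for `(a*b)*b`:
Each of the 3 symbol leaves contributes a 2-state fragment.
  a* → 4 states
  a*b → 6 states
  (a*b)* → 8 states
  (a*b)*b → 10 states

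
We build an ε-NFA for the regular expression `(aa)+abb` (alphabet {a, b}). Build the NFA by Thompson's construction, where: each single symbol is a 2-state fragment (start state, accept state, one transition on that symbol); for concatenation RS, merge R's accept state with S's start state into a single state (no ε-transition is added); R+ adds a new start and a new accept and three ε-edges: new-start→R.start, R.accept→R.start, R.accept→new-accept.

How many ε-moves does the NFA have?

3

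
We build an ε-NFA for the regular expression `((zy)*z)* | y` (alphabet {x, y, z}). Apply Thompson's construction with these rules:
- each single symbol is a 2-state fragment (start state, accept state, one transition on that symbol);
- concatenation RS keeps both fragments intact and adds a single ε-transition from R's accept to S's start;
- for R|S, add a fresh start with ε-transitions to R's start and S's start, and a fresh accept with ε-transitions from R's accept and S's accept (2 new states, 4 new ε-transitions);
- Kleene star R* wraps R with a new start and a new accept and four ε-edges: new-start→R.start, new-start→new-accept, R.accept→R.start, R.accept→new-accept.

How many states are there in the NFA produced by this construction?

14

Building bottom-up:
Each of the 4 symbol leaves contributes a 2-state fragment.
  zy → 4 states
  (zy)* → 6 states
  (zy)*z → 8 states
  ((zy)*z)* → 10 states
  ((zy)*z)* | y → 14 states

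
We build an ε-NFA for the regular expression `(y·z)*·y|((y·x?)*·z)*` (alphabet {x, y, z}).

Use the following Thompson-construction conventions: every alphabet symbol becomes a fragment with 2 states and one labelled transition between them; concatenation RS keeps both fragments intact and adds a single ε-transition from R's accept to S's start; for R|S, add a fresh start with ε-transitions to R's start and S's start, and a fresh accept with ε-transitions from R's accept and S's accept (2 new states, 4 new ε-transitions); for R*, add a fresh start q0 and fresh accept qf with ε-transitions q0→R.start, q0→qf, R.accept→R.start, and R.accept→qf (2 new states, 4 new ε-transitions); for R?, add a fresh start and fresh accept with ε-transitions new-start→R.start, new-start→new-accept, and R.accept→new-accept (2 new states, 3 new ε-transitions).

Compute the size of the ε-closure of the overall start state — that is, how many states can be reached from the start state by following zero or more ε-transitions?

12

Compute the ε-closure size of each fragment's start state recursively; a symbol fragment's start has no outgoing ε-edge, so its closure is just itself (size 1).
  y·z → C equals the left operand's closure size = 1 (its accept is not ε-reachable, so the closure stops there)
  (y·z)* → C = 1 (new start) + 1 (body) + 1 (new accept) = 3
  (y·z)*·y → C = 3 + 1 = 4 (closure spills across the concat boundary because the left factor accepts ε)
  x? → C = 1 (new start) + 1 (body) + 1 (new accept, via ε) = 3
  y·x? → same as the first factor's closure: C = 1
  (y·x?)* → the star's fresh start ε-reaches both the body's start and the fresh accept: C = 2 + 1 = 3
  (y·x?)*·z → the left operand accepts ε, so the closure extends into the next operand (via the concat ε-link); C = 3 + 1 = 4
  ((y·x?)*·z)* → new start has ε-edges to the inner start and to the new accept, so C = 2 + 4 = 6
  (y·z)*·y|((y·x?)*·z)* → new start ε-reaches every alternative's start; at least one alternative accepts ε, so the union's new accept is reached too: C = 1 + 4 + 6 + 1 = 12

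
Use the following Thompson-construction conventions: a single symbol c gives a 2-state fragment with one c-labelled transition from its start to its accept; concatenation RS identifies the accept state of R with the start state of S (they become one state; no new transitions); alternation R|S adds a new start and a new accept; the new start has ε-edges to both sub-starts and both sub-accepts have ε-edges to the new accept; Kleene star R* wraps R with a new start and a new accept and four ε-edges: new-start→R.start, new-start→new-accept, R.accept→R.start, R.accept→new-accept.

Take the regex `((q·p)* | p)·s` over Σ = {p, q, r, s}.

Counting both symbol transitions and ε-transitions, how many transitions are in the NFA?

12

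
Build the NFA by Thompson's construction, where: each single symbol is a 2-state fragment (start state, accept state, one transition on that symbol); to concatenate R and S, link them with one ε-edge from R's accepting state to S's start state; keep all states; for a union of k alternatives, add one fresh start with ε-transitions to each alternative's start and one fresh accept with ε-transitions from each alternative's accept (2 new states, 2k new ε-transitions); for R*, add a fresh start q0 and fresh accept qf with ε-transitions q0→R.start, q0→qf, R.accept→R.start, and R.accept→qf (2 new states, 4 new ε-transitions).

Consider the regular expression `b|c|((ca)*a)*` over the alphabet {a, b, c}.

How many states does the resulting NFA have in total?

16

Building bottom-up:
Each of the 5 symbol leaves contributes a 2-state fragment.
  ca : 4 states
  (ca)* : 6 states
  (ca)*a : 8 states
  ((ca)*a)* : 10 states
  b|c|((ca)*a)* : 16 states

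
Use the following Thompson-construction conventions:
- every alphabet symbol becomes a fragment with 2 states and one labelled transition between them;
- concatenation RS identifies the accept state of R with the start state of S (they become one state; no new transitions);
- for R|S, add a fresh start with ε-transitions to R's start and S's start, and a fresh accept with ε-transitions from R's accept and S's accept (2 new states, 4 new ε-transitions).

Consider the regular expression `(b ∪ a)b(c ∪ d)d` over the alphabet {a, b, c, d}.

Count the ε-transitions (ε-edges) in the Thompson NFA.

Per subexpression:
Each of the 6 symbol leaves contributes 0 ε-transitions.
  b ∪ a → 4 ε-transitions
  c ∪ d → 4 ε-transitions
  (b ∪ a)b(c ∪ d)d → 8 ε-transitions

8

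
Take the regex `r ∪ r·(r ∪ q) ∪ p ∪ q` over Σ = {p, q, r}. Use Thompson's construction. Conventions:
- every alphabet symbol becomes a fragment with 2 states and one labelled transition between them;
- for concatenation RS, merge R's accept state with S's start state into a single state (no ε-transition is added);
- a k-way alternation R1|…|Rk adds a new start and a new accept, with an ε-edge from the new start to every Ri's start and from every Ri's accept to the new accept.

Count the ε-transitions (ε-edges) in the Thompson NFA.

12

Bottom-up over the parse tree:
Each of the 6 symbol leaves contributes 0 ε-transitions.
  r ∪ q : 4 ε-transitions
  r·(r ∪ q) : 4 ε-transitions
  r ∪ r·(r ∪ q) ∪ p ∪ q : 12 ε-transitions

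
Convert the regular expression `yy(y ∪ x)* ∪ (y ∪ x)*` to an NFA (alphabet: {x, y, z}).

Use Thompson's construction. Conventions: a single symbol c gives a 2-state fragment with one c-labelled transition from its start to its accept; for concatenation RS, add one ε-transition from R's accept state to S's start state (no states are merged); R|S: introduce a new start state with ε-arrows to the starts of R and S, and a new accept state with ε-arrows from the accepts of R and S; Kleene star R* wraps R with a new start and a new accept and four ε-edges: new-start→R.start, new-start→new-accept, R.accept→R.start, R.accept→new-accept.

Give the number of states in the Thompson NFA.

22

Building bottom-up:
Each of the 6 symbol leaves contributes a 2-state fragment.
  y ∪ x : 6 states
  (y ∪ x)* : 8 states
  yy(y ∪ x)* : 12 states
  y ∪ x : 6 states
  (y ∪ x)* : 8 states
  yy(y ∪ x)* ∪ (y ∪ x)* : 22 states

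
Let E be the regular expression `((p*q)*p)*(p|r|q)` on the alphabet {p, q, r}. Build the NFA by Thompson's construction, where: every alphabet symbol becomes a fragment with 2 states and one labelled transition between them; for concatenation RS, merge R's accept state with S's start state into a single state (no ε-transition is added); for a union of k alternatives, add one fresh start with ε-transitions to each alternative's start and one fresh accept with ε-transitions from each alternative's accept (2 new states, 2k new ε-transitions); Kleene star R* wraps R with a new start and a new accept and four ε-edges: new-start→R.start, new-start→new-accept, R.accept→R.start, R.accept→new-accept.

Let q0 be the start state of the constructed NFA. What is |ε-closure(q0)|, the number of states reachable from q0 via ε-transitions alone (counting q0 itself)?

Compute the ε-closure size of each fragment's start state recursively; a symbol fragment's start has no outgoing ε-edge, so its closure is just itself (size 1).
  p* → |ε-closure| = 1 (new start) + 1 (body) + 1 (new accept) = 3
  p*q → the left operand accepts ε, so the closure extends into the next operand (the shared merged state is already counted); |ε-closure| = 3 + (1−1) = 3
  (p*q)* → |ε-closure| = 1 (new start) + 3 (body) + 1 (new accept) = 5
  (p*q)*p → |ε-closure| = 5 + (1−1) = 5 (closure spills across the concat boundary because the left factor accepts ε)
  ((p*q)*p)* → |ε-closure| = 1 (new start) + 5 (body) + 1 (new accept) = 7
  p|r|q → new start ε-reaches every alternative's start; none of them accept ε, so the new accept is not reached: |ε-closure| = 1 + 1 + 1 + 1 = 4
  ((p*q)*p)*(p|r|q) → the left operand accepts ε, so the closure extends into the next operand (the shared merged state is already counted); |ε-closure| = 7 + (4−1) = 10

10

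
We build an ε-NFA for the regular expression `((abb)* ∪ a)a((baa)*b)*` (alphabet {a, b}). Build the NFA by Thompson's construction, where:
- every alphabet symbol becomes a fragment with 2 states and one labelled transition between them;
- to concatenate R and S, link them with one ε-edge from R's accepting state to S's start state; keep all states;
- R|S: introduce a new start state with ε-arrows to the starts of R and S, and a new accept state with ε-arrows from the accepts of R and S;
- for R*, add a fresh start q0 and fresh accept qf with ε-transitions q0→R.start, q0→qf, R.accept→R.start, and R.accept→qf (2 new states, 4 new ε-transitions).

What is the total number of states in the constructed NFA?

26

Per subexpression:
Each of the 9 symbol leaves contributes a 2-state fragment.
  abb = 6 states
  (abb)* = 8 states
  (abb)* ∪ a = 12 states
  baa = 6 states
  (baa)* = 8 states
  (baa)*b = 10 states
  ((baa)*b)* = 12 states
  ((abb)* ∪ a)a((baa)*b)* = 26 states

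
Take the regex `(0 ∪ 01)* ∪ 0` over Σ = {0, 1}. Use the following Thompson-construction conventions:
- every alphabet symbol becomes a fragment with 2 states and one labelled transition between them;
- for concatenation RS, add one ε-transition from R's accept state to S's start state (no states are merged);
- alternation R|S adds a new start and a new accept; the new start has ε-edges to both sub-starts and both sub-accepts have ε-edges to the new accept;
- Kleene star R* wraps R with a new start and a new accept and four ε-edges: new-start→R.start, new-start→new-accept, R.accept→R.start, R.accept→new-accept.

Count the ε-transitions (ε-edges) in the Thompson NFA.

Per subexpression:
Each of the 4 symbol leaves contributes 0 ε-transitions.
  01 = 1 ε-transition
  0 ∪ 01 = 5 ε-transitions
  (0 ∪ 01)* = 9 ε-transitions
  (0 ∪ 01)* ∪ 0 = 13 ε-transitions

13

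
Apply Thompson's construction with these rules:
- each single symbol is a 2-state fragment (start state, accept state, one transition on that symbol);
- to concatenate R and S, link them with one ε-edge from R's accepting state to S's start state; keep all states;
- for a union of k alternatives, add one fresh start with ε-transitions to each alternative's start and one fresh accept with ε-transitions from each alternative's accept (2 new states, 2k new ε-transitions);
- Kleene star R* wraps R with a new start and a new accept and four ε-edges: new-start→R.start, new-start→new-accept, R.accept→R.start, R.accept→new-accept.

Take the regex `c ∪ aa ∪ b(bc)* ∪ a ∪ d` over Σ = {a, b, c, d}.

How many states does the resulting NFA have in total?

20

Bottom-up over the parse tree:
Each of the 8 symbol leaves contributes a 2-state fragment.
  aa — 4 states
  bc — 4 states
  (bc)* — 6 states
  b(bc)* — 8 states
  c ∪ aa ∪ b(bc)* ∪ a ∪ d — 20 states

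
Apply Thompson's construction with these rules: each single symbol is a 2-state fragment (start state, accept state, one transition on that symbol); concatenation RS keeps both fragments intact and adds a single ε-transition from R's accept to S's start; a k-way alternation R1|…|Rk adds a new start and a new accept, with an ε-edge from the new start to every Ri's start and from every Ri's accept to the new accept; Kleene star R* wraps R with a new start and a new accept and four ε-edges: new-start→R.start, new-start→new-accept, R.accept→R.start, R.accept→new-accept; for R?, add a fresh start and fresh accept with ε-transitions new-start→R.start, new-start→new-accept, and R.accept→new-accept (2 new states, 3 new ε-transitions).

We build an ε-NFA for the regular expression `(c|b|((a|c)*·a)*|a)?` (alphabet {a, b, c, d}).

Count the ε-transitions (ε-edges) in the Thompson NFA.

Building bottom-up:
Each of the 6 symbol leaves contributes 0 ε-transitions.
  a|c : 4 ε-transitions
  (a|c)* : 8 ε-transitions
  (a|c)*·a : 9 ε-transitions
  ((a|c)*·a)* : 13 ε-transitions
  c|b|((a|c)*·a)*|a : 21 ε-transitions
  (c|b|((a|c)*·a)*|a)? : 24 ε-transitions

24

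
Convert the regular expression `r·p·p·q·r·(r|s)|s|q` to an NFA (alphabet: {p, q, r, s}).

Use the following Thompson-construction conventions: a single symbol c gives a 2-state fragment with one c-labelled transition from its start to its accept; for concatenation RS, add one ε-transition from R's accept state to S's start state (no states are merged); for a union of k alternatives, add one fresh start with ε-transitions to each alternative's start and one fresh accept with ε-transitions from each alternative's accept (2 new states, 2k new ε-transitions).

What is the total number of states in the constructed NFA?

By structural recursion:
Each of the 9 symbol leaves contributes a 2-state fragment.
  r|s → 6 states
  r·p·p·q·r·(r|s) → 16 states
  r·p·p·q·r·(r|s)|s|q → 22 states

22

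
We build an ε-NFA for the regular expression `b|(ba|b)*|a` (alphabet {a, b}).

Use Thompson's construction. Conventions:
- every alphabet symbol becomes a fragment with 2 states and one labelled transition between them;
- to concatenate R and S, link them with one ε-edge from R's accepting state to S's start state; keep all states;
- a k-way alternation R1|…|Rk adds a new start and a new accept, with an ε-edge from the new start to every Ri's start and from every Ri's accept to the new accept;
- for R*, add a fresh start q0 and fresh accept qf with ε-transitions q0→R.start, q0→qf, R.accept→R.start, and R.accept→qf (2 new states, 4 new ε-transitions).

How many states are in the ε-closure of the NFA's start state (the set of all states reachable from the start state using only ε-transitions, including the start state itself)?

Compute the ε-closure size of each fragment's start state recursively; a symbol fragment's start has no outgoing ε-edge, so its closure is just itself (size 1).
  ba → C equals the left operand's closure size = 1 (its accept is not ε-reachable, so the closure stops there)
  ba|b → new start ε-reaches every alternative's start; none of them accept ε, so the new accept is not reached: C = 1 + 1 + 1 = 3
  (ba|b)* → C = 1 (new start) + 3 (body) + 1 (new accept) = 5
  b|(ba|b)*|a → new start ε-reaches every alternative's start; at least one alternative accepts ε, so the union's new accept is reached too: C = 1 + 1 + 5 + 1 + 1 = 9

9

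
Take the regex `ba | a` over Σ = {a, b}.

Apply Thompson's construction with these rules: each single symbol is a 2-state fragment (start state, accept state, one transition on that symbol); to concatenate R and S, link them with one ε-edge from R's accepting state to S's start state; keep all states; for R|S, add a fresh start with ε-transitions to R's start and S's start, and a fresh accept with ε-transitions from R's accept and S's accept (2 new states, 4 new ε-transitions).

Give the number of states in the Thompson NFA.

Per subexpression:
Each of the 3 symbol leaves contributes a 2-state fragment.
  ba = 4 states
  ba | a = 8 states

8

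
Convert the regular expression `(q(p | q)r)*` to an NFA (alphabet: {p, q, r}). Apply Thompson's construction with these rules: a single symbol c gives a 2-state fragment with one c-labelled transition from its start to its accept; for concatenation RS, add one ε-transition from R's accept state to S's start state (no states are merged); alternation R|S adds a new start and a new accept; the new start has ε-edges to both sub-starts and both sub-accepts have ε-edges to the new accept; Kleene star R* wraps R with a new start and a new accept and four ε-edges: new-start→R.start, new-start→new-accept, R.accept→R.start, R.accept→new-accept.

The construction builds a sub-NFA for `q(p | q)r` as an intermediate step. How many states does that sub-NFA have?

Fragment for `q(p | q)r`:
Each of the 4 symbol leaves contributes a 2-state fragment.
  p | q → 6 states
  q(p | q)r → 10 states

10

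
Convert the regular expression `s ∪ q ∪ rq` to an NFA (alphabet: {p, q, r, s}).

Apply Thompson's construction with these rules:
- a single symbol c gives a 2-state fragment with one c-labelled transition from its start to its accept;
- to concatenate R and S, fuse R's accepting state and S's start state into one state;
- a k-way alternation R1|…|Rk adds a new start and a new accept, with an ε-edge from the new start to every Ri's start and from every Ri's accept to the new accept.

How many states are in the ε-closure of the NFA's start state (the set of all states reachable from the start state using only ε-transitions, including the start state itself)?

4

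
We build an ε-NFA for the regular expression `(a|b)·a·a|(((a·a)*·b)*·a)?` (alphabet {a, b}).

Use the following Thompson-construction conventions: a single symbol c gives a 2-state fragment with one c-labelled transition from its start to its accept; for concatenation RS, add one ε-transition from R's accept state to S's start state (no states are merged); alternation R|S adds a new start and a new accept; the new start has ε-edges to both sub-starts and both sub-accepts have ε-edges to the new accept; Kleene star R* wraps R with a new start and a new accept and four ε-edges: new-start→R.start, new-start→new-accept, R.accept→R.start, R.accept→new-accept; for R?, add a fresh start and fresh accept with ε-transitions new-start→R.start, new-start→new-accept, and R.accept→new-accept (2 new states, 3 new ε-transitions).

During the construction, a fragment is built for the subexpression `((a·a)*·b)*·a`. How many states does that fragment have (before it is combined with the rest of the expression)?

12

Fragment for `((a·a)*·b)*·a`:
Each of the 4 symbol leaves contributes a 2-state fragment.
  a·a : 4 states
  (a·a)* : 6 states
  (a·a)*·b : 8 states
  ((a·a)*·b)* : 10 states
  ((a·a)*·b)*·a : 12 states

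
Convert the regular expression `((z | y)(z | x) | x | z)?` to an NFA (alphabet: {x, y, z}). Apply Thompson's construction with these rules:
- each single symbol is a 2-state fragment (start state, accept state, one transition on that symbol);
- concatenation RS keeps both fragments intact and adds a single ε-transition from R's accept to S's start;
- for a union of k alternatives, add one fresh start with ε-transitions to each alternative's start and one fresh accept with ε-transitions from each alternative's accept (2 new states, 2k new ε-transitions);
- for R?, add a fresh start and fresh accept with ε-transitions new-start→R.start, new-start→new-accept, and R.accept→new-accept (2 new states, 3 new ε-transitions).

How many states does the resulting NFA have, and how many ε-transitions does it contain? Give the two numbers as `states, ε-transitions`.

20, 18

By structural recursion:
Each of the 6 symbol leaves contributes 2 states and 0 ε-transitions.
  z | y = 6 states, 4 ε-transitions
  z | x = 6 states, 4 ε-transitions
  (z | y)(z | x) = 12 states, 9 ε-transitions
  (z | y)(z | x) | x | z = 18 states, 15 ε-transitions
  ((z | y)(z | x) | x | z)? = 20 states, 18 ε-transitions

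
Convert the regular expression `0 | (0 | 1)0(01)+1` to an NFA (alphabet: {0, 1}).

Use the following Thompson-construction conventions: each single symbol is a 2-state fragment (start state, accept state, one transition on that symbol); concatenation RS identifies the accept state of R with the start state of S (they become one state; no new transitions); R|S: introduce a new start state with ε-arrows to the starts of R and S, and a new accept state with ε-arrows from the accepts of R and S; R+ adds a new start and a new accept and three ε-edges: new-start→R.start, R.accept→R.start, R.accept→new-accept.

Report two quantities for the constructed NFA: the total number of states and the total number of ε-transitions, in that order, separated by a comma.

16, 11

Per subexpression:
Each of the 7 symbol leaves contributes 2 states and 0 ε-transitions.
  0 | 1 → 6 states, 4 ε-transitions
  01 → 3 states, 0 ε-transitions
  (01)+ → 5 states, 3 ε-transitions
  (0 | 1)0(01)+1 → 12 states, 7 ε-transitions
  0 | (0 | 1)0(01)+1 → 16 states, 11 ε-transitions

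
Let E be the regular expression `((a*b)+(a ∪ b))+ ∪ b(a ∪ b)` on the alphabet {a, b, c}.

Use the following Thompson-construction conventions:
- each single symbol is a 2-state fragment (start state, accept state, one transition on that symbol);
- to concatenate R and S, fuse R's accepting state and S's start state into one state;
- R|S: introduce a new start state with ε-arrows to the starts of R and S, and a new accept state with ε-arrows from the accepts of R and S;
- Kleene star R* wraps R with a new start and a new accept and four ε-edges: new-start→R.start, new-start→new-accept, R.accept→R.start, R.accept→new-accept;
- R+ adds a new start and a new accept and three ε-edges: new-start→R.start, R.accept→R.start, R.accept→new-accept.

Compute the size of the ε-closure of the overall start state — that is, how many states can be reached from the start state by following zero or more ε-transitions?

Let C(F) = |ε-closure(F.start)| within fragment F, and note whether F accepts ε. Symbol fragments have C = 1 and do not accept ε. Then:
  a* → the star's fresh start ε-reaches both the body's start and the fresh accept: C = 2 + 1 = 3
  a*b → C = 3 + (1−1) = 3 (closure spills across the concat boundary because the left factor accepts ε)
  (a*b)+ → C = 1 + 3 = 4 (the body doesn't accept ε, so the new accept is not reached)
  a ∪ b → C = 1 + 1 + 1 = 3 (the new accept is not ε-reachable since no branch accepts ε)
  (a*b)+(a ∪ b) → C equals the left operand's closure size = 4 (its accept is not ε-reachable, so the closure stops there)
  ((a*b)+(a ∪ b))+ → C = 1 + 4 = 5 (the body doesn't accept ε, so the new accept is not reached)
  a ∪ b → new start ε-reaches every alternative's start; none of them accept ε, so the new accept is not reached: C = 1 + 1 + 1 = 3
  b(a ∪ b) → same as the first factor's closure: C = 1
  ((a*b)+(a ∪ b))+ ∪ b(a ∪ b) → new start ε-reaches every alternative's start; none of them accept ε, so the new accept is not reached: C = 1 + 5 + 1 = 7

7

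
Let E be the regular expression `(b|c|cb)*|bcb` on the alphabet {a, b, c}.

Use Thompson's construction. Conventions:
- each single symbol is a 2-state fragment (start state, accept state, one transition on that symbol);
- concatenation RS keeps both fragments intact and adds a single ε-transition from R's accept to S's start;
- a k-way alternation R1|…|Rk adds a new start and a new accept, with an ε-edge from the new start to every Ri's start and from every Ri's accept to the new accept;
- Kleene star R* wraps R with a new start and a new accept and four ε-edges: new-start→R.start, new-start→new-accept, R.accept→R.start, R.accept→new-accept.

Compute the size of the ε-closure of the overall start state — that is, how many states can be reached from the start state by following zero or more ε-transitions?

Work bottom-up. For each fragment F, track |ε-closure(F.start)| and whether F's accept lies in that closure (i.e. whether F accepts ε). A single-symbol fragment has closure size 1 and does not accept ε.
  cb → C equals the left operand's closure size = 1 (its accept is not ε-reachable, so the closure stops there)
  b|c|cb → C = 1 + 1 + 1 + 1 = 4 (the new accept is not ε-reachable since no branch accepts ε)
  (b|c|cb)* → C = 1 (new start) + 4 (body) + 1 (new accept) = 6
  bcb → C equals the left operand's closure size = 1 (its accept is not ε-reachable, so the closure stops there)
  (b|c|cb)*|bcb → C = 1 (new start) + (6 + 1) + 1 (new accept, since some branch ε-reaches its own accept) = 9

9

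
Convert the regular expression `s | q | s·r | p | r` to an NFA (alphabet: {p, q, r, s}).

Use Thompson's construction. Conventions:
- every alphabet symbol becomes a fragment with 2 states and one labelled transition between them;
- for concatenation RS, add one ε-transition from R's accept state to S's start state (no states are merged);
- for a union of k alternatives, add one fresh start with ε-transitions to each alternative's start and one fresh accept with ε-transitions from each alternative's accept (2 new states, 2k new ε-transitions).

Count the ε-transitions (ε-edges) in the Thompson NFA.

By structural recursion:
Each of the 6 symbol leaves contributes 0 ε-transitions.
  s·r — 1 ε-transition
  s | q | s·r | p | r — 11 ε-transitions

11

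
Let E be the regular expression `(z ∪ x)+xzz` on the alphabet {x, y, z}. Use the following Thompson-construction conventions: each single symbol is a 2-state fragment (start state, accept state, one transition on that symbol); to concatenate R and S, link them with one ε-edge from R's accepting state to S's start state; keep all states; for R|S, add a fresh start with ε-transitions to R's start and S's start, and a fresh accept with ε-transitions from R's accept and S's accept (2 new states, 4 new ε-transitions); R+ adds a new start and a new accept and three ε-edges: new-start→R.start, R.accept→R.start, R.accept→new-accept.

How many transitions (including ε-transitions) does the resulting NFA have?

15

Bottom-up over the parse tree:
Each of the 5 symbol leaves contributes 1 transition (1 symbol, 0 ε).
  z ∪ x → 6 transitions (2 symbol, 4 ε)
  (z ∪ x)+ → 9 transitions (2 symbol, 7 ε)
  (z ∪ x)+xzz → 15 transitions (5 symbol, 10 ε)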